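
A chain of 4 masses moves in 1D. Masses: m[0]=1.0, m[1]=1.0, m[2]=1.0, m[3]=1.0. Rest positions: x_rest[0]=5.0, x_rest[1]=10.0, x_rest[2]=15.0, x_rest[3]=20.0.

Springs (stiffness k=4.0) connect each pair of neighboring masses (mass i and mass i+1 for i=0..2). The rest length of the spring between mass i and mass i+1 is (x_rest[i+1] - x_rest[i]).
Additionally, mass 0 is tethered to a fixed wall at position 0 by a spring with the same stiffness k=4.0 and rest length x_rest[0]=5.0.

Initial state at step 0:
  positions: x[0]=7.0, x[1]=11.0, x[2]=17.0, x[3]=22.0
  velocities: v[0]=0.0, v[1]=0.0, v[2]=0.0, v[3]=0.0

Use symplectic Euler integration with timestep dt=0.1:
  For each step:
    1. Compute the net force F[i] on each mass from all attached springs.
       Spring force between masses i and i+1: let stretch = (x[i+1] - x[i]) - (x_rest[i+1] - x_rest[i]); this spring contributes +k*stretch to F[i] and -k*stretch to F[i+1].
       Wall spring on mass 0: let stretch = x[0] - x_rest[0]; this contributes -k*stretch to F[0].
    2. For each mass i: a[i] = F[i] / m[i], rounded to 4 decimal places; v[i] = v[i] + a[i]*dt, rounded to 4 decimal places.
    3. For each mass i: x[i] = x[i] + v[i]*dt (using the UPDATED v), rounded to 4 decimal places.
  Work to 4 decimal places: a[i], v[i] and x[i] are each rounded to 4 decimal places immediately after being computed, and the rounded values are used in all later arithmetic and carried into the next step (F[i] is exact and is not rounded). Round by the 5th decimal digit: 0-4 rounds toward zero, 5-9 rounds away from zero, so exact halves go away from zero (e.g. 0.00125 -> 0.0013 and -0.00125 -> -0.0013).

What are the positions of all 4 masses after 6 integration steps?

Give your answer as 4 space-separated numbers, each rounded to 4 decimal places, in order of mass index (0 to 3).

Answer: 5.2555 11.9238 16.5240 21.9125

Derivation:
Step 0: x=[7.0000 11.0000 17.0000 22.0000] v=[0.0000 0.0000 0.0000 0.0000]
Step 1: x=[6.8800 11.0800 16.9600 22.0000] v=[-1.2000 0.8000 -0.4000 0.0000]
Step 2: x=[6.6528 11.2272 16.8864 21.9984] v=[-2.2720 1.4720 -0.7360 -0.0160]
Step 3: x=[6.3425 11.4178 16.7909 21.9923] v=[-3.1034 1.9059 -0.9549 -0.0608]
Step 4: x=[5.9815 11.6203 16.6885 21.9782] v=[-3.6103 2.0250 -1.0236 -0.1414]
Step 5: x=[5.6068 11.8000 16.5950 21.9525] v=[-3.7474 1.7968 -0.9350 -0.2573]
Step 6: x=[5.2555 11.9238 16.5240 21.9125] v=[-3.5128 1.2375 -0.7100 -0.4003]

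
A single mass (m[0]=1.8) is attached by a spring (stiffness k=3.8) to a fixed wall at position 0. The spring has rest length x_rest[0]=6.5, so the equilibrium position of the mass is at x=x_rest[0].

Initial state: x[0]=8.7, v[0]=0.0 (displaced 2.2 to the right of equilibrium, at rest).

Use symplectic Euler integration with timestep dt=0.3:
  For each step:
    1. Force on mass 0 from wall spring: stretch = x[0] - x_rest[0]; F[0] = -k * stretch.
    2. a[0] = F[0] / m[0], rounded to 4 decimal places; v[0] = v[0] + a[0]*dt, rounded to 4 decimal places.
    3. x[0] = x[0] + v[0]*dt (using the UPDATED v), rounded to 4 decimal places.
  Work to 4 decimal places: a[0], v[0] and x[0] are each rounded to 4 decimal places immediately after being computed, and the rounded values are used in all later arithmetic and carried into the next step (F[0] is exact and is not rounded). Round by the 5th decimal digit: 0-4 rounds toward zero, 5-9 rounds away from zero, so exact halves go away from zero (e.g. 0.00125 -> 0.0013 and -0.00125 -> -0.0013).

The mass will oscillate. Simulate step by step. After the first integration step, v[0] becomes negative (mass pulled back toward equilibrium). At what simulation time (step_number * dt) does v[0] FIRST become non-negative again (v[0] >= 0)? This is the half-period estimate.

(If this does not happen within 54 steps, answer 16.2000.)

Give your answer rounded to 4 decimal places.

Step 0: x=[8.7000] v=[0.0000]
Step 1: x=[8.2820] v=[-1.3933]
Step 2: x=[7.5254] v=[-2.5219]
Step 3: x=[6.5740] v=[-3.1713]
Step 4: x=[5.6085] v=[-3.2182]
Step 5: x=[4.8124] v=[-2.6536]
Step 6: x=[4.3370] v=[-1.5848]
Step 7: x=[4.2725] v=[-0.2149]
Step 8: x=[4.6313] v=[1.1959]
First v>=0 after going negative at step 8, time=2.4000

Answer: 2.4000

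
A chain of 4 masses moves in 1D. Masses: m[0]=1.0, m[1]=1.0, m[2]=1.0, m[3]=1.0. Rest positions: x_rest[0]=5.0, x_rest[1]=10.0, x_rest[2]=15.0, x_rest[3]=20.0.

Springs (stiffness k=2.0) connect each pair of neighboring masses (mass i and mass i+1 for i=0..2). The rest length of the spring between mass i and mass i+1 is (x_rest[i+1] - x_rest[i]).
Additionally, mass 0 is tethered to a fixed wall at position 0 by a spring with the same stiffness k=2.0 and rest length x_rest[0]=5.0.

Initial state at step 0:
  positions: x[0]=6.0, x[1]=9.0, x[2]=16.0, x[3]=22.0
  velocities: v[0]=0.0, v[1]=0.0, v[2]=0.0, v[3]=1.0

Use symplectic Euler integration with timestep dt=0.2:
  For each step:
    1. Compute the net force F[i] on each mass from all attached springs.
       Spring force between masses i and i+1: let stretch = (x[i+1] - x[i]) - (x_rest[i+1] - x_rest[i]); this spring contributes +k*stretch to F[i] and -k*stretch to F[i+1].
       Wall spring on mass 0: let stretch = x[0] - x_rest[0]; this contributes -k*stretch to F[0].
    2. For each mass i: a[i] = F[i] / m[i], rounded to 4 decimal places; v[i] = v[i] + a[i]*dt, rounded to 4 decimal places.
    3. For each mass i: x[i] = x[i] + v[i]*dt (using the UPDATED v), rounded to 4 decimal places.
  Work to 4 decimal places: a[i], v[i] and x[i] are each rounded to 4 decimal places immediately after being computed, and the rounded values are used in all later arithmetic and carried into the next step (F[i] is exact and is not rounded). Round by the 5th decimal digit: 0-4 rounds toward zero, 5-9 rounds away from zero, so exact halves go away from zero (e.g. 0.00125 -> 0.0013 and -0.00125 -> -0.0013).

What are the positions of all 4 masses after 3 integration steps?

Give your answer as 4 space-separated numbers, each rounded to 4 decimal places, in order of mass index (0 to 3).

Answer: 4.8636 10.5572 15.7289 22.0611

Derivation:
Step 0: x=[6.0000 9.0000 16.0000 22.0000] v=[0.0000 0.0000 0.0000 1.0000]
Step 1: x=[5.7600 9.3200 15.9200 22.1200] v=[-1.2000 1.6000 -0.4000 0.6000]
Step 2: x=[5.3440 9.8832 15.8080 22.1440] v=[-2.0800 2.8160 -0.5600 0.1200]
Step 3: x=[4.8636 10.5572 15.7289 22.0611] v=[-2.4019 3.3702 -0.3955 -0.4144]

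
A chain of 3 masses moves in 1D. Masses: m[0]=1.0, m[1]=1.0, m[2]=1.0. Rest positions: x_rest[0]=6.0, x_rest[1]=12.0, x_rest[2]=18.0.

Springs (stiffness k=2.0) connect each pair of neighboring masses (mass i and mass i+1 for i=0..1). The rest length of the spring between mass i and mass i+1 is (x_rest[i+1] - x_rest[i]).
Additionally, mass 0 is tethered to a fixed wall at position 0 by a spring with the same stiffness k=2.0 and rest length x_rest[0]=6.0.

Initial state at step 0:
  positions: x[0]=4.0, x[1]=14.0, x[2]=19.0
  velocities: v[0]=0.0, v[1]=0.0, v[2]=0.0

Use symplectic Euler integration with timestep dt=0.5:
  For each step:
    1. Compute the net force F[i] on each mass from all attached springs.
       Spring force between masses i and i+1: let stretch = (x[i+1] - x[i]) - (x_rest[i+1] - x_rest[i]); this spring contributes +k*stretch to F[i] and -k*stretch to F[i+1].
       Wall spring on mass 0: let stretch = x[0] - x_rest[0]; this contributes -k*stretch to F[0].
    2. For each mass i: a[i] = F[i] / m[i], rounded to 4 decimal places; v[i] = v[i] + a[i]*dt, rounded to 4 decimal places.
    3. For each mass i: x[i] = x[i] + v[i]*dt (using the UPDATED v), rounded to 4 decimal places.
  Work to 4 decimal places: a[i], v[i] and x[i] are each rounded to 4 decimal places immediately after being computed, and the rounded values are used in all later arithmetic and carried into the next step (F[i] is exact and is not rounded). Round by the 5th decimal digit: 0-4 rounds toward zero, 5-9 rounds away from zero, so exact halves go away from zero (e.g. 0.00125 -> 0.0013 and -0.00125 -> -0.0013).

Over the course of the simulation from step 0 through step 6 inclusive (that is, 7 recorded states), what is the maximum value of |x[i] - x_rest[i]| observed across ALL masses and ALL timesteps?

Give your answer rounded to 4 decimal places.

Answer: 2.8437

Derivation:
Step 0: x=[4.0000 14.0000 19.0000] v=[0.0000 0.0000 0.0000]
Step 1: x=[7.0000 11.5000 19.5000] v=[6.0000 -5.0000 1.0000]
Step 2: x=[8.7500 10.7500 19.0000] v=[3.5000 -1.5000 -1.0000]
Step 3: x=[7.1250 13.1250 17.3750] v=[-3.2500 4.7500 -3.2500]
Step 4: x=[4.9375 14.6250 16.6250] v=[-4.3750 3.0000 -1.5000]
Step 5: x=[5.1250 12.2813 17.8750] v=[0.3750 -4.6875 2.5000]
Step 6: x=[6.3282 9.1563 19.3282] v=[2.4063 -6.2501 2.9063]
Max displacement = 2.8437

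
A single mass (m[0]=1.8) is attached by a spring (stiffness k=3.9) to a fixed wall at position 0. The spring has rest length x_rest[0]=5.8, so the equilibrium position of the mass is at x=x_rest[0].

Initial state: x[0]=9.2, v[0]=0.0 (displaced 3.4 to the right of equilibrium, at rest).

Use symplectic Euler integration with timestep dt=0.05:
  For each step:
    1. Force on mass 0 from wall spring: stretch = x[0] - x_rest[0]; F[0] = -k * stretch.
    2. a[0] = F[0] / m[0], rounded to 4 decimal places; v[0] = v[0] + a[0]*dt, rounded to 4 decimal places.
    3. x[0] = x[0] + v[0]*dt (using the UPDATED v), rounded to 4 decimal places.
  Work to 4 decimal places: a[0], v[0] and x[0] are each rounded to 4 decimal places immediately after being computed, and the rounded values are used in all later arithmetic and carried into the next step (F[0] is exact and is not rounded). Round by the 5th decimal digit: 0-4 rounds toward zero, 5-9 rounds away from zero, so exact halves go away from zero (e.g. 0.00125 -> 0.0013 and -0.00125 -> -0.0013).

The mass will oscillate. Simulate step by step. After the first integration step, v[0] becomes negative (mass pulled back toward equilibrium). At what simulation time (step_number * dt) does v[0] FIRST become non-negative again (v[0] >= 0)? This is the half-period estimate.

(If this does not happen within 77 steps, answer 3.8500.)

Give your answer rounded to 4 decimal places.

Step 0: x=[9.2000] v=[0.0000]
Step 1: x=[9.1816] v=[-0.3683]
Step 2: x=[9.1449] v=[-0.7346]
Step 3: x=[9.0901] v=[-1.0970]
Step 4: x=[9.0174] v=[-1.4534]
Step 5: x=[8.9273] v=[-1.8020]
Step 6: x=[8.8203] v=[-2.1408]
Step 7: x=[8.6969] v=[-2.4680]
Step 8: x=[8.5578] v=[-2.7818]
Step 9: x=[8.4038] v=[-3.0806]
Step 10: x=[8.2357] v=[-3.3627]
Step 11: x=[8.0544] v=[-3.6266]
Step 12: x=[7.8609] v=[-3.8708]
Step 13: x=[7.6562] v=[-4.0941]
Step 14: x=[7.4414] v=[-4.2952]
Step 15: x=[7.2178] v=[-4.4730]
Step 16: x=[6.9865] v=[-4.6266]
Step 17: x=[6.7487] v=[-4.7551]
Step 18: x=[6.5058] v=[-4.8579]
Step 19: x=[6.2591] v=[-4.9344]
Step 20: x=[6.0099] v=[-4.9841]
Step 21: x=[5.7596] v=[-5.0068]
Step 22: x=[5.5095] v=[-5.0024]
Step 23: x=[5.2610] v=[-4.9709]
Step 24: x=[5.0154] v=[-4.9125]
Step 25: x=[4.7740] v=[-4.8275]
Step 26: x=[4.5382] v=[-4.7164]
Step 27: x=[4.3092] v=[-4.5797]
Step 28: x=[4.0883] v=[-4.4182]
Step 29: x=[3.8767] v=[-4.2328]
Step 30: x=[3.6755] v=[-4.0244]
Step 31: x=[3.4858] v=[-3.7942]
Step 32: x=[3.3086] v=[-3.5435]
Step 33: x=[3.1449] v=[-3.2736]
Step 34: x=[2.9956] v=[-2.9860]
Step 35: x=[2.8615] v=[-2.6822]
Step 36: x=[2.7433] v=[-2.3639]
Step 37: x=[2.6417] v=[-2.0328]
Step 38: x=[2.5572] v=[-1.6907]
Step 39: x=[2.4902] v=[-1.3394]
Step 40: x=[2.4412] v=[-0.9808]
Step 41: x=[2.4104] v=[-0.6169]
Step 42: x=[2.3979] v=[-0.2497]
Step 43: x=[2.4038] v=[0.1189]
First v>=0 after going negative at step 43, time=2.1500

Answer: 2.1500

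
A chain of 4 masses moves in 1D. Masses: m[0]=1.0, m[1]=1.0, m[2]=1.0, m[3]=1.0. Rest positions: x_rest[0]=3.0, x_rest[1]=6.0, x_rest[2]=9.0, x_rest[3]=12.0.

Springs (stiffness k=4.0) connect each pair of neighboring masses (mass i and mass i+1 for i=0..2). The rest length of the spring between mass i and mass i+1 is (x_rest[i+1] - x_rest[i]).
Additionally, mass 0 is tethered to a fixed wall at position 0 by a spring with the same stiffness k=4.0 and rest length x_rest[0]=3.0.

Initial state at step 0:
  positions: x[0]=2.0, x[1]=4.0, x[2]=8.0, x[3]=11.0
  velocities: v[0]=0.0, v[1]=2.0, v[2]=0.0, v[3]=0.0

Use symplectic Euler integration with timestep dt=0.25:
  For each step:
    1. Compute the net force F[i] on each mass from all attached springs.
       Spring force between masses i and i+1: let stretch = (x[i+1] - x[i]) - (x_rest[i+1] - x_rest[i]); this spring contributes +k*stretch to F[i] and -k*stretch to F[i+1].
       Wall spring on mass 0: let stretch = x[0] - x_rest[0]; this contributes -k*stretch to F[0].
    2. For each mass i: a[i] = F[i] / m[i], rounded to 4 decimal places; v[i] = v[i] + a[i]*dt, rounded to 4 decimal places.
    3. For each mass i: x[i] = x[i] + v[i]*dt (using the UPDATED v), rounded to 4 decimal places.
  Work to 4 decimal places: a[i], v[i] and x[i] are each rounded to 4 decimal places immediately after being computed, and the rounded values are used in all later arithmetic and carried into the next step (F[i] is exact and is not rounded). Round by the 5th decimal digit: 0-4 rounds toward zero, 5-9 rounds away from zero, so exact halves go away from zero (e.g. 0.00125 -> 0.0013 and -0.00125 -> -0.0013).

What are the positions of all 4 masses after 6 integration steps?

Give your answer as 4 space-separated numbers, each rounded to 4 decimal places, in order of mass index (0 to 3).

Step 0: x=[2.0000 4.0000 8.0000 11.0000] v=[0.0000 2.0000 0.0000 0.0000]
Step 1: x=[2.0000 5.0000 7.7500 11.0000] v=[0.0000 4.0000 -1.0000 0.0000]
Step 2: x=[2.2500 5.9375 7.6250 10.9375] v=[1.0000 3.7500 -0.5000 -0.2500]
Step 3: x=[2.8594 6.3750 7.9063 10.7969] v=[2.4375 1.7500 1.1250 -0.5625]
Step 4: x=[3.6328 6.3164 8.5274 10.6836] v=[3.0937 -0.2343 2.4843 -0.4531]
Step 5: x=[4.1689 6.1397 9.1348 10.7813] v=[2.1445 -0.7069 2.4295 0.3907]
Step 6: x=[4.1555 6.2191 9.4050 11.2174] v=[-0.0536 0.3174 1.0809 1.7442]

Answer: 4.1555 6.2191 9.4050 11.2174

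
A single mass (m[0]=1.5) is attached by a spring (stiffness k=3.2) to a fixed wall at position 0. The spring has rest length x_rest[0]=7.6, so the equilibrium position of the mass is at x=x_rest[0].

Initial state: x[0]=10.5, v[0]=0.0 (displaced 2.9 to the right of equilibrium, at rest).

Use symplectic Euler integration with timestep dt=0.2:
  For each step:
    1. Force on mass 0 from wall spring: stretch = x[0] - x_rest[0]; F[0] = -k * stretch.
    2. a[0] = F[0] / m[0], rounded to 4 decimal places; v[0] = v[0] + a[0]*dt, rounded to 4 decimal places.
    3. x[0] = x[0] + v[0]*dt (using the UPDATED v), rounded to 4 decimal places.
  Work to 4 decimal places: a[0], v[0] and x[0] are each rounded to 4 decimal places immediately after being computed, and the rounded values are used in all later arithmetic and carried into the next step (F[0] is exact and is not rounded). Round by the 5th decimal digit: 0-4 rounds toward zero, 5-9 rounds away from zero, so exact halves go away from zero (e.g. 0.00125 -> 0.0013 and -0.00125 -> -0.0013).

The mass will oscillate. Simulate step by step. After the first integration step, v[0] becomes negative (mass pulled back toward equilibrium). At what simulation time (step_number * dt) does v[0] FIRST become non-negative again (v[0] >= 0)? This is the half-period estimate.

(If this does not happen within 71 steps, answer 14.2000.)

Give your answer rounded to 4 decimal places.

Step 0: x=[10.5000] v=[0.0000]
Step 1: x=[10.2525] v=[-1.2373]
Step 2: x=[9.7787] v=[-2.3690]
Step 3: x=[9.1190] v=[-3.2986]
Step 4: x=[8.3297] v=[-3.9467]
Step 5: x=[7.4781] v=[-4.2580]
Step 6: x=[6.6369] v=[-4.2060]
Step 7: x=[5.8779] v=[-3.7951]
Step 8: x=[5.2658] v=[-3.0603]
Step 9: x=[4.8529] v=[-2.0644]
Step 10: x=[4.6744] v=[-0.8923]
Step 11: x=[4.7456] v=[0.3560]
First v>=0 after going negative at step 11, time=2.2000

Answer: 2.2000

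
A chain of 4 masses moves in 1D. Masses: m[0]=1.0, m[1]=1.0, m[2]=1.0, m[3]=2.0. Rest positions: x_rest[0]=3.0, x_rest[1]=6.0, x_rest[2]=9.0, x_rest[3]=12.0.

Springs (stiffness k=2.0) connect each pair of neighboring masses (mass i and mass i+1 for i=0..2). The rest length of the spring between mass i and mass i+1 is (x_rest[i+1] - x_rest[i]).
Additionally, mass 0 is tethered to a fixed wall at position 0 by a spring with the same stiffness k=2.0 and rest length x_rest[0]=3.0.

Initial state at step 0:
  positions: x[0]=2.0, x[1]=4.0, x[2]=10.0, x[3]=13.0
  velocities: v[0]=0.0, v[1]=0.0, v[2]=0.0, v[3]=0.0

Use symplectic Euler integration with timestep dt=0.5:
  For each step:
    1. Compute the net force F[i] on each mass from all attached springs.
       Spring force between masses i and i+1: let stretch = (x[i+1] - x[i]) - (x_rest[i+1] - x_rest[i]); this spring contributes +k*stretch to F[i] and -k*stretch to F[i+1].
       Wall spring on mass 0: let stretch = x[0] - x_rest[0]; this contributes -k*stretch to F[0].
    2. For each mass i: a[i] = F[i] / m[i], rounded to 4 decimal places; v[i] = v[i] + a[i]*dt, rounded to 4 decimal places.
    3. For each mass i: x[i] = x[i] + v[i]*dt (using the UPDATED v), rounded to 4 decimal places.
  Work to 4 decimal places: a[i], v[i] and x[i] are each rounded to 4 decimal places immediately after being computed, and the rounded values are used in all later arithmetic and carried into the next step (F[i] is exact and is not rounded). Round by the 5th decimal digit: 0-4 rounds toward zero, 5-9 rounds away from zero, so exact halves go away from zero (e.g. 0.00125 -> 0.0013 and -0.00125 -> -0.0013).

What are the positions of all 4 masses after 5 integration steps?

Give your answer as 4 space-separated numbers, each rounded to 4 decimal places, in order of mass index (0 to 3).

Answer: 3.6407 7.6485 10.1681 11.2090

Derivation:
Step 0: x=[2.0000 4.0000 10.0000 13.0000] v=[0.0000 0.0000 0.0000 0.0000]
Step 1: x=[2.0000 6.0000 8.5000 13.0000] v=[0.0000 4.0000 -3.0000 0.0000]
Step 2: x=[3.0000 7.2500 8.0000 12.6250] v=[2.0000 2.5000 -1.0000 -0.7500]
Step 3: x=[4.6250 6.7500 9.4375 11.8438] v=[3.2500 -1.0000 2.8750 -1.5625]
Step 4: x=[5.0000 6.5313 10.7344 11.2110] v=[0.7500 -0.4375 2.5938 -1.2657]
Step 5: x=[3.6407 7.6485 10.1681 11.2090] v=[-2.7187 2.2343 -1.1327 -0.0040]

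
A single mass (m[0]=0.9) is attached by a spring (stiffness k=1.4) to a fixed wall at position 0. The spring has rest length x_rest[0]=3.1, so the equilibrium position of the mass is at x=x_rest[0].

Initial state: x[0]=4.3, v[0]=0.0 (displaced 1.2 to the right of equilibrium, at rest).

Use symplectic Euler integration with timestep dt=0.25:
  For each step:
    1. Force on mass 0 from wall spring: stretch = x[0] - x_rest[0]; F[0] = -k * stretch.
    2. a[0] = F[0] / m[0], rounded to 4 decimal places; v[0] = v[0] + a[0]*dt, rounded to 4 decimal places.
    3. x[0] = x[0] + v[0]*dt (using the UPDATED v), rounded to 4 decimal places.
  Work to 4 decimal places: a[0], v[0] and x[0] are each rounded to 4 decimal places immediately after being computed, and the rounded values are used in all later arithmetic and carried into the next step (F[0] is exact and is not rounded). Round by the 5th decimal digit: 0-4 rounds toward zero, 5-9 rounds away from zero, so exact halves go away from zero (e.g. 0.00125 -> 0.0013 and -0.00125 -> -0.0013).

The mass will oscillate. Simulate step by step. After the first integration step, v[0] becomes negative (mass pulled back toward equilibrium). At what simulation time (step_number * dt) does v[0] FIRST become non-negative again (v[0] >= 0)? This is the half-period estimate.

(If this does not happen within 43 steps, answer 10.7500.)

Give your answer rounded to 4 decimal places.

Step 0: x=[4.3000] v=[0.0000]
Step 1: x=[4.1833] v=[-0.4667]
Step 2: x=[3.9613] v=[-0.8880]
Step 3: x=[3.6556] v=[-1.2230]
Step 4: x=[3.2958] v=[-1.4391]
Step 5: x=[2.9170] v=[-1.5153]
Step 6: x=[2.5560] v=[-1.4441]
Step 7: x=[2.2479] v=[-1.2326]
Step 8: x=[2.0226] v=[-0.9012]
Step 9: x=[1.9021] v=[-0.4822]
Step 10: x=[1.8980] v=[-0.0164]
Step 11: x=[2.0108] v=[0.4511]
First v>=0 after going negative at step 11, time=2.7500

Answer: 2.7500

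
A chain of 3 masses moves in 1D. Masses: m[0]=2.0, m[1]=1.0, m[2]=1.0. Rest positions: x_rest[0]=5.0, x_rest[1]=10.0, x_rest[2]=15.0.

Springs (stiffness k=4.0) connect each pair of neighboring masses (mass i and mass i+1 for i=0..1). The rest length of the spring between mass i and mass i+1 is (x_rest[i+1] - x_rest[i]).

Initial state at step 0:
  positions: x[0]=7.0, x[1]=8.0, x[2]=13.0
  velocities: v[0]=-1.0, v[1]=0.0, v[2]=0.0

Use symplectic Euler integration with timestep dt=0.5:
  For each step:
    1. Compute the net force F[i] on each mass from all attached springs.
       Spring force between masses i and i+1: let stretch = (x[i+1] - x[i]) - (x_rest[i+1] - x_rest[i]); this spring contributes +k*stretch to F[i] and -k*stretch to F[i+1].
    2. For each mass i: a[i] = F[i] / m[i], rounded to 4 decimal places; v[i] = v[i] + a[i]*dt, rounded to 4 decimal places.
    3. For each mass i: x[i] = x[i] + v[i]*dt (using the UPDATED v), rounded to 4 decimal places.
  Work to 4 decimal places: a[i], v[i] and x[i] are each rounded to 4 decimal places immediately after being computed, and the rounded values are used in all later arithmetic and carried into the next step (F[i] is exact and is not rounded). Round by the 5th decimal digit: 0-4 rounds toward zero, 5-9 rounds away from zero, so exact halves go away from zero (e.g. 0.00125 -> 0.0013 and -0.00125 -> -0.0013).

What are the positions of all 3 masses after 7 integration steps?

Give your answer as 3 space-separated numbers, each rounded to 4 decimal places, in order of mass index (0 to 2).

Step 0: x=[7.0000 8.0000 13.0000] v=[-1.0000 0.0000 0.0000]
Step 1: x=[4.5000 12.0000 13.0000] v=[-5.0000 8.0000 0.0000]
Step 2: x=[3.2500 9.5000 17.0000] v=[-2.5000 -5.0000 8.0000]
Step 3: x=[2.6250 8.2500 18.5000] v=[-1.2500 -2.5000 3.0000]
Step 4: x=[2.3125 11.6250 14.7500] v=[-0.6250 6.7500 -7.5000]
Step 5: x=[4.1563 8.8125 12.8750] v=[3.6875 -5.6250 -3.7500]
Step 6: x=[5.8282 5.4063 11.9375] v=[3.3437 -6.8124 -1.8750]
Step 7: x=[4.7891 8.9532 9.4688] v=[-2.0782 7.0938 -4.9374]

Answer: 4.7891 8.9532 9.4688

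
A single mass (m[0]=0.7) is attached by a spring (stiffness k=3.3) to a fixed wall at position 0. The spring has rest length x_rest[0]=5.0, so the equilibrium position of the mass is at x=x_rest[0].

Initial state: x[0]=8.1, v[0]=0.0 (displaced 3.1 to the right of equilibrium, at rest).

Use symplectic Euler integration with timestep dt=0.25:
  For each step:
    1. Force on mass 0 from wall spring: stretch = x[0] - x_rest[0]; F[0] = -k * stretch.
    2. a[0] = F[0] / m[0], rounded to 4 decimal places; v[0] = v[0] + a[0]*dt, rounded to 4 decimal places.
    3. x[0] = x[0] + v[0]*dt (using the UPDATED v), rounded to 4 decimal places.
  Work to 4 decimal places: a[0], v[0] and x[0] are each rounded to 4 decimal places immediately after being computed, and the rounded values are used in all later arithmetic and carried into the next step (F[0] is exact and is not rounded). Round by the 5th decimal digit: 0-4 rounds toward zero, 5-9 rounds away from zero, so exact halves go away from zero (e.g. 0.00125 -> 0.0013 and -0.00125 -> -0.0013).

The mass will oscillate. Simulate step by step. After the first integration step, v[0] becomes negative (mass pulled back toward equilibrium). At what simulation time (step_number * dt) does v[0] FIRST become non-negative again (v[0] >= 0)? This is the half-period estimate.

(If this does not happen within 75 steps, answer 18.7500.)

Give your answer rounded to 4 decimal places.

Answer: 1.5000

Derivation:
Step 0: x=[8.1000] v=[0.0000]
Step 1: x=[7.1866] v=[-3.6536]
Step 2: x=[5.6289] v=[-6.2307]
Step 3: x=[3.8859] v=[-6.9719]
Step 4: x=[2.4712] v=[-5.6589]
Step 5: x=[1.8016] v=[-2.6785]
Step 6: x=[2.0744] v=[1.0911]
First v>=0 after going negative at step 6, time=1.5000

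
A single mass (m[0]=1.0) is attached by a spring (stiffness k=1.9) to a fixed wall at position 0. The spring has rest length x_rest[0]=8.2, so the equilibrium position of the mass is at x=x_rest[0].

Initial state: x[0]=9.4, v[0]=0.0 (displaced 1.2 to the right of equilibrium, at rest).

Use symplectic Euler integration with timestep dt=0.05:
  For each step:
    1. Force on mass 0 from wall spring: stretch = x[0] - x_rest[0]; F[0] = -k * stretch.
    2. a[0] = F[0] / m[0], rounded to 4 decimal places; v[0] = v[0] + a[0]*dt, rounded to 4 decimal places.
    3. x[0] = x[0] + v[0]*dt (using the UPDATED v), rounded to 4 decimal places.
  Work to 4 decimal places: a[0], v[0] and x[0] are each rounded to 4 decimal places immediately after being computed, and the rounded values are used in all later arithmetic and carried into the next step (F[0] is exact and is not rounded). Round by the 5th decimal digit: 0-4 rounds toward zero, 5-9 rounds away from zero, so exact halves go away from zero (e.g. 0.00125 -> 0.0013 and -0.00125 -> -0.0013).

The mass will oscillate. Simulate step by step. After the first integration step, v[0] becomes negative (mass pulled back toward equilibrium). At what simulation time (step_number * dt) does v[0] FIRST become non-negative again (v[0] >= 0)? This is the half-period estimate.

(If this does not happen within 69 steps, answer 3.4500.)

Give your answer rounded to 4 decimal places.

Answer: 2.3000

Derivation:
Step 0: x=[9.4000] v=[0.0000]
Step 1: x=[9.3943] v=[-0.1140]
Step 2: x=[9.3829] v=[-0.2275]
Step 3: x=[9.3659] v=[-0.3399]
Step 4: x=[9.3434] v=[-0.4507]
Step 5: x=[9.3154] v=[-0.5593]
Step 6: x=[9.2821] v=[-0.6653]
Step 7: x=[9.2437] v=[-0.7681]
Step 8: x=[9.2003] v=[-0.8673]
Step 9: x=[9.1522] v=[-0.9623]
Step 10: x=[9.0996] v=[-1.0528]
Step 11: x=[9.0427] v=[-1.1383]
Step 12: x=[8.9818] v=[-1.2184]
Step 13: x=[8.9172] v=[-1.2927]
Step 14: x=[8.8492] v=[-1.3608]
Step 15: x=[8.7781] v=[-1.4225]
Step 16: x=[8.7042] v=[-1.4774]
Step 17: x=[8.6279] v=[-1.5253]
Step 18: x=[8.5496] v=[-1.5660]
Step 19: x=[8.4696] v=[-1.5992]
Step 20: x=[8.3884] v=[-1.6248]
Step 21: x=[8.3063] v=[-1.6427]
Step 22: x=[8.2237] v=[-1.6528]
Step 23: x=[8.1409] v=[-1.6551]
Step 24: x=[8.0584] v=[-1.6495]
Step 25: x=[7.9766] v=[-1.6361]
Step 26: x=[7.8959] v=[-1.6149]
Step 27: x=[7.8166] v=[-1.5860]
Step 28: x=[7.7391] v=[-1.5496]
Step 29: x=[7.6638] v=[-1.5058]
Step 30: x=[7.5911] v=[-1.4549]
Step 31: x=[7.5212] v=[-1.3971]
Step 32: x=[7.4546] v=[-1.3326]
Step 33: x=[7.3915] v=[-1.2618]
Step 34: x=[7.3323] v=[-1.1850]
Step 35: x=[7.2772] v=[-1.1026]
Step 36: x=[7.2265] v=[-1.0149]
Step 37: x=[7.1804] v=[-0.9224]
Step 38: x=[7.1391] v=[-0.8255]
Step 39: x=[7.1029] v=[-0.7247]
Step 40: x=[7.0719] v=[-0.6205]
Step 41: x=[7.0462] v=[-0.5133]
Step 42: x=[7.0260] v=[-0.4037]
Step 43: x=[7.0114] v=[-0.2922]
Step 44: x=[7.0024] v=[-0.1793]
Step 45: x=[6.9991] v=[-0.0655]
Step 46: x=[7.0015] v=[0.0486]
First v>=0 after going negative at step 46, time=2.3000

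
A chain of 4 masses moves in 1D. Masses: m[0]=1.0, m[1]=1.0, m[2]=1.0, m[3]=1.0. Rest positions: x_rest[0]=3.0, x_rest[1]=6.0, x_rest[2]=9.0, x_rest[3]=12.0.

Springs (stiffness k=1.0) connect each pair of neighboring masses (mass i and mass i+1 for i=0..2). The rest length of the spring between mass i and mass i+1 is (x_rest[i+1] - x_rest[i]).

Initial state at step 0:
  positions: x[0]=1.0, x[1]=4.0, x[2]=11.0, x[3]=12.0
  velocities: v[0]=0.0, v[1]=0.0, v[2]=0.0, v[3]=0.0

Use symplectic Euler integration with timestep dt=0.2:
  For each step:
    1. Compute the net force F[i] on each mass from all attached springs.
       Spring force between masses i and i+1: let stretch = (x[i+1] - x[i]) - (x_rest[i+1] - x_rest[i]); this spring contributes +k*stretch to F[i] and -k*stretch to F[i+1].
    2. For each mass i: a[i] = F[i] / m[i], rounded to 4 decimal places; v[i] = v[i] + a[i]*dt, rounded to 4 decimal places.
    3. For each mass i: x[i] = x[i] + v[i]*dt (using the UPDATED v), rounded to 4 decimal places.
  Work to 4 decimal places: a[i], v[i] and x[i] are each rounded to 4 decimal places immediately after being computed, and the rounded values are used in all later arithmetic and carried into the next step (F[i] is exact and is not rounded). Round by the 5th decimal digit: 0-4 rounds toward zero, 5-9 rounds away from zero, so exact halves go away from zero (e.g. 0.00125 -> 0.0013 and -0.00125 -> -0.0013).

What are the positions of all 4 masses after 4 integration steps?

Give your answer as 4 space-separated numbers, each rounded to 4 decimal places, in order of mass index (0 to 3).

Answer: 1.0881 5.2859 9.0065 12.6195

Derivation:
Step 0: x=[1.0000 4.0000 11.0000 12.0000] v=[0.0000 0.0000 0.0000 0.0000]
Step 1: x=[1.0000 4.1600 10.7600 12.0800] v=[0.0000 0.8000 -1.2000 0.4000]
Step 2: x=[1.0064 4.4576 10.3088 12.2272] v=[0.0320 1.4880 -2.2560 0.7360]
Step 3: x=[1.0308 4.8512 9.7003 12.4177] v=[0.1222 1.9680 -3.0426 0.9523]
Step 4: x=[1.0881 5.2859 9.0065 12.6195] v=[0.2863 2.1737 -3.4689 1.0088]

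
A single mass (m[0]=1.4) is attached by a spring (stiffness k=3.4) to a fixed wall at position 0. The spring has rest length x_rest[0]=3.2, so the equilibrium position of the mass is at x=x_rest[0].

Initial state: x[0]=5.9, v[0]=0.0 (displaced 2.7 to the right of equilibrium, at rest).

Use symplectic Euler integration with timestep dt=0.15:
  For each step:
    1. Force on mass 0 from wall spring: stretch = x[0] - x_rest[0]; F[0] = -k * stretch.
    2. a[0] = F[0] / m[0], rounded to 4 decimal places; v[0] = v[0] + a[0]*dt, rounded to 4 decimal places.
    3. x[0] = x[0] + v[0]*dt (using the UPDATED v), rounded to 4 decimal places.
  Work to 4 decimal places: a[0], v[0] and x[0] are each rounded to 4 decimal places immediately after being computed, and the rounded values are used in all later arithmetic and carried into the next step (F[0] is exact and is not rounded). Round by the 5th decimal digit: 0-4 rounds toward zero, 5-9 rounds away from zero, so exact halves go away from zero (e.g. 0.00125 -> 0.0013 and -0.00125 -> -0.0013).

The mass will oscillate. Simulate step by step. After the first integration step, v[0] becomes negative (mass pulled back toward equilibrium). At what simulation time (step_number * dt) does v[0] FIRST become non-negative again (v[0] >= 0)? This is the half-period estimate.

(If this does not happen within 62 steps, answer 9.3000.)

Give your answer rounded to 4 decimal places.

Answer: 2.1000

Derivation:
Step 0: x=[5.9000] v=[0.0000]
Step 1: x=[5.7525] v=[-0.9836]
Step 2: x=[5.4655] v=[-1.9134]
Step 3: x=[5.0547] v=[-2.7387]
Step 4: x=[4.5426] v=[-3.4143]
Step 5: x=[3.9571] v=[-3.9034]
Step 6: x=[3.3302] v=[-4.1792]
Step 7: x=[2.6962] v=[-4.2266]
Step 8: x=[2.0897] v=[-4.0431]
Step 9: x=[1.5439] v=[-3.6386]
Step 10: x=[1.0886] v=[-3.0353]
Step 11: x=[0.7487] v=[-2.2661]
Step 12: x=[0.5427] v=[-1.3731]
Step 13: x=[0.4819] v=[-0.4051]
Step 14: x=[0.5697] v=[0.5851]
First v>=0 after going negative at step 14, time=2.1000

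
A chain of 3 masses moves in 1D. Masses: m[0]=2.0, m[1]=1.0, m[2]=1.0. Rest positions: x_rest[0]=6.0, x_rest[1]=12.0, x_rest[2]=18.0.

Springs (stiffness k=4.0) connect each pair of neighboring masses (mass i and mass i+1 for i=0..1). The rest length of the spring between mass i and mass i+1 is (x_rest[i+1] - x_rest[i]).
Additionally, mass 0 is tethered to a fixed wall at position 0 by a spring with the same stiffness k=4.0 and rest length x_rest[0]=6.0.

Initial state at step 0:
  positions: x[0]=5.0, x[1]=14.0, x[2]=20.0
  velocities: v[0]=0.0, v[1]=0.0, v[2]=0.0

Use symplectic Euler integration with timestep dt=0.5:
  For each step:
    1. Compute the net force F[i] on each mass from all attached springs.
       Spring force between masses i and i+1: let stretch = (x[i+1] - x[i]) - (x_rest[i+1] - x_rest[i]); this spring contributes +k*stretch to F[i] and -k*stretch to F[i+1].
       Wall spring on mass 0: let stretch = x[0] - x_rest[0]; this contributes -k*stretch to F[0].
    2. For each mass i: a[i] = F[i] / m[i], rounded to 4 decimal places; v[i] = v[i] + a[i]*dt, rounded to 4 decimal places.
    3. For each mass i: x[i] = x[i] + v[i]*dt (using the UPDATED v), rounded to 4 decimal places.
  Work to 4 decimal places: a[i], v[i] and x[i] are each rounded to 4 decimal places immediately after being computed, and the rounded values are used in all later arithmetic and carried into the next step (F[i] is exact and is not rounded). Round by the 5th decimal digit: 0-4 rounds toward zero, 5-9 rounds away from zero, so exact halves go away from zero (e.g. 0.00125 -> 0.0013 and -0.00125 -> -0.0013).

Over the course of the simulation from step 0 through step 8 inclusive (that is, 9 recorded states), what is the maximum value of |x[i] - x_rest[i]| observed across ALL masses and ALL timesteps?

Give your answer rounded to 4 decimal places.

Answer: 2.3750

Derivation:
Step 0: x=[5.0000 14.0000 20.0000] v=[0.0000 0.0000 0.0000]
Step 1: x=[7.0000 11.0000 20.0000] v=[4.0000 -6.0000 0.0000]
Step 2: x=[7.5000 13.0000 17.0000] v=[1.0000 4.0000 -6.0000]
Step 3: x=[7.0000 13.5000 16.0000] v=[-1.0000 1.0000 -2.0000]
Step 4: x=[6.2500 10.0000 18.5000] v=[-1.5000 -7.0000 5.0000]
Step 5: x=[4.2500 11.2500 18.5000] v=[-4.0000 2.5000 0.0000]
Step 6: x=[3.6250 12.7500 17.2500] v=[-1.2500 3.0000 -2.5000]
Step 7: x=[5.7500 9.6250 17.5000] v=[4.2500 -6.2500 0.5000]
Step 8: x=[6.9375 10.5000 15.8750] v=[2.3750 1.7500 -3.2500]
Max displacement = 2.3750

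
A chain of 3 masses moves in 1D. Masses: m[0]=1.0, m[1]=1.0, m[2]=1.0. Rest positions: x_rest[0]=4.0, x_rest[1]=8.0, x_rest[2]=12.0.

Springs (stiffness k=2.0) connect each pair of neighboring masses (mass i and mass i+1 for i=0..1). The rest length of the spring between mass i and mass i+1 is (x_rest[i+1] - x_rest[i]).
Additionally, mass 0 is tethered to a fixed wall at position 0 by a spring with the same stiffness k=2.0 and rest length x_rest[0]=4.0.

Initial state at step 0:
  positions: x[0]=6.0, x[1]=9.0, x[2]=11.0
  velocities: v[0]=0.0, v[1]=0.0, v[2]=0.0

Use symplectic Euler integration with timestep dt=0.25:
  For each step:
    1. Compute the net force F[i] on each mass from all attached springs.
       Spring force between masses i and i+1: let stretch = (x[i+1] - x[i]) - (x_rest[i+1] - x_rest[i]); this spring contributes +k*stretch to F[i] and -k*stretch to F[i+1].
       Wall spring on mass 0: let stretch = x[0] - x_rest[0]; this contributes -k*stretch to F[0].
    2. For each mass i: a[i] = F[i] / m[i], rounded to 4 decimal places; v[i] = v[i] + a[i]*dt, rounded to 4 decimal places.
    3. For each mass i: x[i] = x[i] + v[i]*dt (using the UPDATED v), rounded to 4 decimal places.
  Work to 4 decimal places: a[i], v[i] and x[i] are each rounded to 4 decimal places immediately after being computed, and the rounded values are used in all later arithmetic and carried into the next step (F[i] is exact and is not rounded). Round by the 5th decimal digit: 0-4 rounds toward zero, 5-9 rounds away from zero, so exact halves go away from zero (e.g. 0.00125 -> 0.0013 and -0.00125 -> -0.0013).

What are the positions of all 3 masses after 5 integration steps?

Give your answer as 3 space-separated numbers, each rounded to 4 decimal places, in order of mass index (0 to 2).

Step 0: x=[6.0000 9.0000 11.0000] v=[0.0000 0.0000 0.0000]
Step 1: x=[5.6250 8.8750 11.2500] v=[-1.5000 -0.5000 1.0000]
Step 2: x=[4.9531 8.6406 11.7031] v=[-2.6875 -0.9375 1.8125]
Step 3: x=[4.1230 8.3281 12.2734] v=[-3.3203 -1.2500 2.2813]
Step 4: x=[3.3032 7.9831 12.8506] v=[-3.2793 -1.3799 2.3087]
Step 5: x=[2.6555 7.6616 13.3194] v=[-2.5910 -1.2861 1.8750]

Answer: 2.6555 7.6616 13.3194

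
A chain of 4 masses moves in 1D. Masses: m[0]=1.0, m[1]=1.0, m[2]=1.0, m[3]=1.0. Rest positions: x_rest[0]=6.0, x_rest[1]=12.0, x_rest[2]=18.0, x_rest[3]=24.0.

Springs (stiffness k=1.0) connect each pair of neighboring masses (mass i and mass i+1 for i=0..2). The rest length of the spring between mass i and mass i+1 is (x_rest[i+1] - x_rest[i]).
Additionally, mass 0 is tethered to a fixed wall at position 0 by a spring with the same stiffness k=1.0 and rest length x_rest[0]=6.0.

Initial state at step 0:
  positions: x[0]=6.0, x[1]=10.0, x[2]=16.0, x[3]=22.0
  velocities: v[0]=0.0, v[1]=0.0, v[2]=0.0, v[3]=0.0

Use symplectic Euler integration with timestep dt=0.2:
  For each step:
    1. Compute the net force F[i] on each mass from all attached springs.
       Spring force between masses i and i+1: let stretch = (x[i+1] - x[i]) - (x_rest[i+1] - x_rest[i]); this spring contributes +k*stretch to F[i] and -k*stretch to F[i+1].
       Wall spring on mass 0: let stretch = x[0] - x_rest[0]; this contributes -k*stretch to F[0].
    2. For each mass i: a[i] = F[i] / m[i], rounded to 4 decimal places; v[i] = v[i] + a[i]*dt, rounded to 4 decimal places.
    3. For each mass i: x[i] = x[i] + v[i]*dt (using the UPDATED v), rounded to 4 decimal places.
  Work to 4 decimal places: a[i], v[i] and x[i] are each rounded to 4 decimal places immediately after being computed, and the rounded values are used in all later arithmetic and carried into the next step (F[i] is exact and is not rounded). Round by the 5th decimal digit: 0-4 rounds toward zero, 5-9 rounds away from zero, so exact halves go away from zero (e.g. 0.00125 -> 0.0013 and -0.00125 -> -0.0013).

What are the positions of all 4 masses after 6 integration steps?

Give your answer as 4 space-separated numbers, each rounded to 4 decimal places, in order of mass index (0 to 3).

Answer: 4.9014 11.1079 16.1749 22.0094

Derivation:
Step 0: x=[6.0000 10.0000 16.0000 22.0000] v=[0.0000 0.0000 0.0000 0.0000]
Step 1: x=[5.9200 10.0800 16.0000 22.0000] v=[-0.4000 0.4000 0.0000 0.0000]
Step 2: x=[5.7696 10.2304 16.0032 22.0000] v=[-0.7520 0.7520 0.0160 0.0000]
Step 3: x=[5.5668 10.4333 16.0154 22.0001] v=[-1.0138 1.0144 0.0608 0.0006]
Step 4: x=[5.3360 10.6648 16.0437 22.0008] v=[-1.1539 1.1575 0.1413 0.0037]
Step 5: x=[5.1049 10.8983 16.0951 22.0033] v=[-1.1553 1.1675 0.2569 0.0123]
Step 6: x=[4.9014 11.1079 16.1749 22.0094] v=[-1.0176 1.0482 0.3992 0.0307]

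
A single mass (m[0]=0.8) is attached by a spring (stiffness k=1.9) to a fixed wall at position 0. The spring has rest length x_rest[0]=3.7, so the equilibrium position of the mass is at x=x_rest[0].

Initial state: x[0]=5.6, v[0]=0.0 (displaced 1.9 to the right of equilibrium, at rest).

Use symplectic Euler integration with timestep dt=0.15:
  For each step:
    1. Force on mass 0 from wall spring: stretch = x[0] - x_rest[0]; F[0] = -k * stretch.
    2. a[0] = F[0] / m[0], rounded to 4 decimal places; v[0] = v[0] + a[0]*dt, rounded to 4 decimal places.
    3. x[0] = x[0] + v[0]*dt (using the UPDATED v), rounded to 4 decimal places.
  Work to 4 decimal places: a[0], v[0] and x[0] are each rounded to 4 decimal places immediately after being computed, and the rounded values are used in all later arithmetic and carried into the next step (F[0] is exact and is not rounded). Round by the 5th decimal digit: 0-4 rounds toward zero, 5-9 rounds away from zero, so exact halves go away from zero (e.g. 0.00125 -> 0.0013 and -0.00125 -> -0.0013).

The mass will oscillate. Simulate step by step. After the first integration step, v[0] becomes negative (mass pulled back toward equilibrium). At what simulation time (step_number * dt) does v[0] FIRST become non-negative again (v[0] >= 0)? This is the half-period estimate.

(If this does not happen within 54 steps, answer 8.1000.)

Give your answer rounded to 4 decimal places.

Answer: 2.1000

Derivation:
Step 0: x=[5.6000] v=[0.0000]
Step 1: x=[5.4985] v=[-0.6769]
Step 2: x=[5.3009] v=[-1.3176]
Step 3: x=[5.0177] v=[-1.8879]
Step 4: x=[4.6641] v=[-2.3573]
Step 5: x=[4.2590] v=[-2.7008]
Step 6: x=[3.8240] v=[-2.8999]
Step 7: x=[3.3824] v=[-2.9441]
Step 8: x=[2.9578] v=[-2.8310]
Step 9: x=[2.5728] v=[-2.5666]
Step 10: x=[2.2481] v=[-2.1650]
Step 11: x=[2.0009] v=[-1.6478]
Step 12: x=[1.8445] v=[-1.0425]
Step 13: x=[1.7873] v=[-0.3815]
Step 14: x=[1.8323] v=[0.2999]
First v>=0 after going negative at step 14, time=2.1000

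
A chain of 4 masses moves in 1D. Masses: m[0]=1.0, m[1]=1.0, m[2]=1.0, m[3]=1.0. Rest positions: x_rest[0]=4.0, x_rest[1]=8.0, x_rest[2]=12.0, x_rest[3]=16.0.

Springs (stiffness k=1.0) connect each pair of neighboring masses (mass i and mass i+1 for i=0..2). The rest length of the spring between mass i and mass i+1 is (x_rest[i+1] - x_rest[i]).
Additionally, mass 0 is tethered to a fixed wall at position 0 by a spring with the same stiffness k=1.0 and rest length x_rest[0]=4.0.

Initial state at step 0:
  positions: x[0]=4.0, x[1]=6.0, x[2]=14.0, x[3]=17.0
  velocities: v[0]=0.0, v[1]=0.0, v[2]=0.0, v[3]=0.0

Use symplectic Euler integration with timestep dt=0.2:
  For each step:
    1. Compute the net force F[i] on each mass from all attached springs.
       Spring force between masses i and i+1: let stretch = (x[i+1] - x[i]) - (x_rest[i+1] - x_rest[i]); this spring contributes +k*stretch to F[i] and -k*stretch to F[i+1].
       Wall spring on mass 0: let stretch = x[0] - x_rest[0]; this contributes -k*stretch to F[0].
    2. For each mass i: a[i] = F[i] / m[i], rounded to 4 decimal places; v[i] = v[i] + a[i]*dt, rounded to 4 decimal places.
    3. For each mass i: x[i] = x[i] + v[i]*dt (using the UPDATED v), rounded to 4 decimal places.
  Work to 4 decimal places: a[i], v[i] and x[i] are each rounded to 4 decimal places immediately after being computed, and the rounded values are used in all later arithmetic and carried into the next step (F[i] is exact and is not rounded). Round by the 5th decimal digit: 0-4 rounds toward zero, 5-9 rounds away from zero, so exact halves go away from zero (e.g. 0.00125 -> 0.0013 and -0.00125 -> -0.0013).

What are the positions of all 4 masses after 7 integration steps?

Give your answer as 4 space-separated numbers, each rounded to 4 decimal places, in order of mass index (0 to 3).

Step 0: x=[4.0000 6.0000 14.0000 17.0000] v=[0.0000 0.0000 0.0000 0.0000]
Step 1: x=[3.9200 6.2400 13.8000 17.0400] v=[-0.4000 1.2000 -1.0000 0.2000]
Step 2: x=[3.7760 6.6896 13.4272 17.1104] v=[-0.7200 2.2480 -1.8640 0.3520]
Step 3: x=[3.5975 7.2922 12.9322 17.1935] v=[-0.8925 3.0128 -2.4749 0.4154]
Step 4: x=[3.4229 7.9726 12.3821 17.2661] v=[-0.8731 3.4019 -2.7506 0.3631]
Step 5: x=[3.2934 8.6474 11.8510 17.3034] v=[-0.6477 3.3739 -2.6557 0.1863]
Step 6: x=[3.2463 9.2362 11.4098 17.2826] v=[-0.2356 2.9438 -2.2059 -0.1042]
Step 7: x=[3.3089 9.6723 11.1166 17.1868] v=[0.3131 2.1805 -1.4661 -0.4788]

Answer: 3.3089 9.6723 11.1166 17.1868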